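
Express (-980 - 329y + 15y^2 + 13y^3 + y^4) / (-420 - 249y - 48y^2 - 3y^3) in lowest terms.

(35 - 2y - y^2)/(15 + 3y)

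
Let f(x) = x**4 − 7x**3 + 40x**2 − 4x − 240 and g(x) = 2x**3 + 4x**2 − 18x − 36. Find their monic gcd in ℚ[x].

x**2 − x − 6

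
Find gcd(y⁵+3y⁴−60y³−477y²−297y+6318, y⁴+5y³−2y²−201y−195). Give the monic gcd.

y²+9y+39

Euclidean algorithm in ℚ[y]:
  y⁵+3y⁴−60y³−477y²−297y+6318 = (y−2)(y⁴+5y³−2y²−201y−195) + (−48y³−280y²−504y+5928)
  y⁴+5y³−2y²−201y−195 = (−(1/48)y+5/288)(−48y³−280y²−504y+5928) + (−(275/36)y²−(275/4)y−3575/12)
  −48y³−280y²−504y+5928 = ((1728/275)y−5472/275)(−(275/36)y²−(275/4)y−3575/12) + (0)
Last nonzero remainder: −(275/36)y²−(275/4)y−3575/12. Dividing through by −275/36 gives the monic gcd y²+9y+39.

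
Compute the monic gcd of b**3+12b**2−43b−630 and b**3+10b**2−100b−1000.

b+10

Repeated division with remainder:
  b**3+12b**2−43b−630 = (b**3+10b**2−100b−1000) + (2b**2+57b+370)
  b**3+10b**2−100b−1000 = ((1/2)b−37/4)(2b**2+57b+370) + ((969/4)b+4845/2)
  2b**2+57b+370 = ((8/969)b+148/969)((969/4)b+4845/2) + (0)
Last nonzero remainder: (969/4)b+4845/2. Dividing through by 969/4 gives the monic gcd b+10.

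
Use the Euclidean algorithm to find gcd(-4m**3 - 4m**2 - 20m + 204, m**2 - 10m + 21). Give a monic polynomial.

m - 3

Euclidean algorithm in ℚ[m]:
  -4m**3 - 4m**2 - 20m + 204 = (-4m - 44)(m**2 - 10m + 21) + (-376m + 1128)
  m**2 - 10m + 21 = (-(1/376)m + 7/376)(-376m + 1128) + (0)
Last nonzero remainder: -376m + 1128. Dividing through by -376 gives the monic gcd m - 3.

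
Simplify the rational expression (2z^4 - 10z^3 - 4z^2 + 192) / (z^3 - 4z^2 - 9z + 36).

(2z^3 - 2z^2 - 12z - 48)/(z^2 - 9)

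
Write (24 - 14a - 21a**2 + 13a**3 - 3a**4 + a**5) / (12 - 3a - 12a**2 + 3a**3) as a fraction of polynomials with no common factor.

Repeated division with remainder:
  a**5 - 3a**4 + 13a**3 - 21a**2 - 14a + 24 = ((1/3)a**2 + (1/3)a + 6)(3a**3 - 12a**2 - 3a + 12) + (48a**2 - 48)
  3a**3 - 12a**2 - 3a + 12 = ((1/16)a - 1/4)(48a**2 - 48) + (0)
Last nonzero remainder: 48a**2 - 48. Dividing through by 48 gives the monic gcd a**2 - 1.
Cancel a**2 - 1 from numerator and denominator to get the reduced form.

(-24 + 14a - 3a**2 + a**3)/(-12 + 3a)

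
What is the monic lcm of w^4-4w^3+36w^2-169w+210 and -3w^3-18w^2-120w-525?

Apply the Euclidean algorithm:
  w^4-4w^3+36w^2-169w+210 = (-(1/3)w+10/3)(-3w^3-18w^2-120w-525) + (56w^2+56w+1960)
  -3w^3-18w^2-120w-525 = (-(3/56)w-15/56)(56w^2+56w+1960) + (0)
Last nonzero remainder: 56w^2+56w+1960. Dividing through by 56 gives the monic gcd w^2+w+35.
Then lcm(f, g) = f·g / gcd(f, g); expanding and making the result monic gives the answer.

w^5+w^4+16w^3+11w^2-635w+1050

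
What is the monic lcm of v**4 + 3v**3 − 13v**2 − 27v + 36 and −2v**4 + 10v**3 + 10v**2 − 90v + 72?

Euclidean algorithm in ℚ[v]:
  v**4 + 3v**3 − 13v**2 − 27v + 36 = (−1/2)(−2v**4 + 10v**3 + 10v**2 − 90v + 72) + (8v**3 − 8v**2 − 72v + 72)
  −2v**4 + 10v**3 + 10v**2 − 90v + 72 = (−(1/4)v + 1)(8v**3 − 8v**2 − 72v + 72) + (0)
Last nonzero remainder: 8v**3 − 8v**2 − 72v + 72. Dividing through by 8 gives the monic gcd v**3 − v**2 − 9v + 9.
Then lcm(f, g) = f·g / gcd(f, g); expanding and making the result monic gives the answer.

v**5 − v**4 − 25v**3 + 25v**2 + 144v − 144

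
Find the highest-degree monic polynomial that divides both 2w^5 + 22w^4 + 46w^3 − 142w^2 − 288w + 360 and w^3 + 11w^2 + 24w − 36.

Repeated division with remainder:
  2w^5 + 22w^4 + 46w^3 − 142w^2 − 288w + 360 = (2w^2 − 2)(w^3 + 11w^2 + 24w − 36) + (−48w^2 − 240w + 288)
  w^3 + 11w^2 + 24w − 36 = (−(1/48)w − 1/8)(−48w^2 − 240w + 288) + (0)
Last nonzero remainder: −48w^2 − 240w + 288. Dividing through by −48 gives the monic gcd w^2 + 5w − 6.

w^2 + 5w − 6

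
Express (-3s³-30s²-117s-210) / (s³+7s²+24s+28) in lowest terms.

(-3s-15)/(s+2)

Repeated division with remainder:
  -3s³-30s²-117s-210 = (-3)(s³+7s²+24s+28) + (-9s²-45s-126)
  s³+7s²+24s+28 = (-(1/9)s-2/9)(-9s²-45s-126) + (0)
Last nonzero remainder: -9s²-45s-126. Dividing through by -9 gives the monic gcd s²+5s+14.
Cancel s²+5s+14 from numerator and denominator to get the reduced form.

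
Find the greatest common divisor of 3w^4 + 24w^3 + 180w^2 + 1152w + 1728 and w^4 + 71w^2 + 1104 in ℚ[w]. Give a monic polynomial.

Repeated division with remainder:
  3w^4 + 24w^3 + 180w^2 + 1152w + 1728 = (3)(w^4 + 71w^2 + 1104) + (24w^3 - 33w^2 + 1152w - 1584)
  w^4 + 71w^2 + 1104 = ((1/24)w + 11/192)(24w^3 - 33w^2 + 1152w - 1584) + ((1593/64)w^2 + 4779/4)
  24w^3 - 33w^2 + 1152w - 1584 = ((512/531)w - 704/531)((1593/64)w^2 + 4779/4) + (0)
Last nonzero remainder: (1593/64)w^2 + 4779/4. Dividing through by 1593/64 gives the monic gcd w^2 + 48.

w^2 + 48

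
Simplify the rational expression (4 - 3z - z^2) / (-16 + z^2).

Repeated division with remainder:
  -z^2 - 3z + 4 = (-1)(z^2 - 16) + (-3z - 12)
  z^2 - 16 = (-(1/3)z + 4/3)(-3z - 12) + (0)
Last nonzero remainder: -3z - 12. Dividing through by -3 gives the monic gcd z + 4.
Cancel z + 4 from numerator and denominator to get the reduced form.

(1 - z)/(-4 + z)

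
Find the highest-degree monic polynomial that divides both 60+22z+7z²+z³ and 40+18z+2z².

5+z

Euclidean algorithm in ℚ[z]:
  z³+7z²+22z+60 = ((1/2)z-1)(2z²+18z+40) + (20z+100)
  2z²+18z+40 = ((1/10)z+2/5)(20z+100) + (0)
Last nonzero remainder: 20z+100. Dividing through by 20 gives the monic gcd z+5.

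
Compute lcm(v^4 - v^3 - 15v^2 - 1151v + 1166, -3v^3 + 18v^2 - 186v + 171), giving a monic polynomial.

v^6 - 6v^5 + 47v^4 - 1133v^3 + 6066v^2 - 71437v + 66462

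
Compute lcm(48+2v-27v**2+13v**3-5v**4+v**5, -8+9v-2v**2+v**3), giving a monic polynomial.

-48+46v+29v**2-40v**3+18v**4-6v**5+v**6

Euclidean algorithm in ℚ[v]:
  v**5-5v**4+13v**3-27v**2+2v+48 = (v**2-3v-2)(v**3-2v**2+9v-8) + (4v**2-4v+32)
  v**3-2v**2+9v-8 = ((1/4)v-1/4)(4v**2-4v+32) + (0)
Last nonzero remainder: 4v**2-4v+32. Dividing through by 4 gives the monic gcd v**2-v+8.
Then lcm(f, g) = f·g / gcd(f, g); expanding and making the result monic gives the answer.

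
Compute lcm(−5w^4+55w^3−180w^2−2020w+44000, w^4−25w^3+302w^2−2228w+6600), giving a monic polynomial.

w^5−17w^4+102w^3+188w^2−11224w+52800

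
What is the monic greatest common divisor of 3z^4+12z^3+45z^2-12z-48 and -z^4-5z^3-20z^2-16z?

z^3+5z^2+20z+16

Repeated division with remainder:
  3z^4+12z^3+45z^2-12z-48 = (-3)(-z^4-5z^3-20z^2-16z) + (-3z^3-15z^2-60z-48)
  -z^4-5z^3-20z^2-16z = ((1/3)z)(-3z^3-15z^2-60z-48) + (0)
Last nonzero remainder: -3z^3-15z^2-60z-48. Dividing through by -3 gives the monic gcd z^3+5z^2+20z+16.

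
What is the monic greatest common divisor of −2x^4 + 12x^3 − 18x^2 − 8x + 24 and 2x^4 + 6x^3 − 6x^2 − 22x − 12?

x^2 − x − 2

By polynomial division,
  −2x^4 + 12x^3 − 18x^2 − 8x + 24 = (−1)(2x^4 + 6x^3 − 6x^2 − 22x − 12) + (18x^3 − 24x^2 − 30x + 12)
  2x^4 + 6x^3 − 6x^2 − 22x − 12 = ((1/9)x + 13/27)(18x^3 − 24x^2 − 30x + 12) + ((80/9)x^2 − (80/9)x − 160/9)
  18x^3 − 24x^2 − 30x + 12 = ((81/40)x − 27/40)((80/9)x^2 − (80/9)x − 160/9) + (0)
Last nonzero remainder: (80/9)x^2 − (80/9)x − 160/9. Dividing through by 80/9 gives the monic gcd x^2 − x − 2.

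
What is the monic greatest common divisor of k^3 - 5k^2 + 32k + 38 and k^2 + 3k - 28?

By polynomial division,
  k^3 - 5k^2 + 32k + 38 = (k - 8)(k^2 + 3k - 28) + (84k - 186)
  k^2 + 3k - 28 = ((1/84)k + 73/1176)(84k - 186) + (-3225/196)
  84k - 186 = (-(5488/1075)k + 12152/1075)(-3225/196) + (0)
The last nonzero remainder is the constant -3225/196, so the polynomials are coprime and gcd = 1.

1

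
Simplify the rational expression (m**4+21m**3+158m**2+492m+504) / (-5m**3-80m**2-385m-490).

Apply the Euclidean algorithm:
  m**4+21m**3+158m**2+492m+504 = (-(1/5)m-1)(-5m**3-80m**2-385m-490) + (m**2+9m+14)
  -5m**3-80m**2-385m-490 = (-5m-35)(m**2+9m+14) + (0)
The last nonzero remainder m**2+9m+14 is already monic.
Cancel m**2+9m+14 from numerator and denominator to get the reduced form.

(-m**2-12m-36)/(5m+35)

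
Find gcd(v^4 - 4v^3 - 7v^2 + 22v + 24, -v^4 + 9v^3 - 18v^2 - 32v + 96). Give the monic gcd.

v^3 - 5v^2 - 2v + 24

By polynomial division,
  v^4 - 4v^3 - 7v^2 + 22v + 24 = (-1)(-v^4 + 9v^3 - 18v^2 - 32v + 96) + (5v^3 - 25v^2 - 10v + 120)
  -v^4 + 9v^3 - 18v^2 - 32v + 96 = (-(1/5)v + 4/5)(5v^3 - 25v^2 - 10v + 120) + (0)
Last nonzero remainder: 5v^3 - 25v^2 - 10v + 120. Dividing through by 5 gives the monic gcd v^3 - 5v^2 - 2v + 24.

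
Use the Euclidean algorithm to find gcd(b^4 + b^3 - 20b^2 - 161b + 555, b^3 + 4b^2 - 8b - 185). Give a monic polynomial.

Euclidean algorithm in ℚ[b]:
  b^4 + b^3 - 20b^2 - 161b + 555 = (b - 3)(b^3 + 4b^2 - 8b - 185) + (0)
The last nonzero remainder b^3 + 4b^2 - 8b - 185 is already monic.

b^3 + 4b^2 - 8b - 185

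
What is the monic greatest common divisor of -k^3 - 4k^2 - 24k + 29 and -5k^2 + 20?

1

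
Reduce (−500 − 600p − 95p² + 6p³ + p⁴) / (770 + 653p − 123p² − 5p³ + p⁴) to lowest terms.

(50 + 15p + p²)/(−77 + 4p + p²)

By polynomial division,
  p⁴ + 6p³ − 95p² − 600p − 500 = (p⁴ − 5p³ − 123p² + 653p + 770) + (11p³ + 28p² − 1253p − 1270)
  p⁴ − 5p³ − 123p² + 653p + 770 = ((1/11)p − 83/121)(11p³ + 28p² − 1253p − 1270) + ((1224/121)p² − (11016/121)p − 12240/121)
  11p³ + 28p² − 1253p − 1270 = ((1331/1224)p + 15367/1224)((1224/121)p² − (11016/121)p − 12240/121) + (0)
Last nonzero remainder: (1224/121)p² − (11016/121)p − 12240/121. Dividing through by 1224/121 gives the monic gcd p² − 9p − 10.
Cancel p² − 9p − 10 from numerator and denominator to get the reduced form.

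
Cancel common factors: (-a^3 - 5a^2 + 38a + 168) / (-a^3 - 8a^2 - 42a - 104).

Repeated division with remainder:
  -a^3 - 5a^2 + 38a + 168 = (-a^3 - 8a^2 - 42a - 104) + (3a^2 + 80a + 272)
  -a^3 - 8a^2 - 42a - 104 = (-(1/3)a + 56/9)(3a^2 + 80a + 272) + (-(4042/9)a - 16168/9)
  3a^2 + 80a + 272 = (-(27/4042)a - 306/2021)(-(4042/9)a - 16168/9) + (0)
Last nonzero remainder: -(4042/9)a - 16168/9. Dividing through by -4042/9 gives the monic gcd a + 4.
Cancel a + 4 from numerator and denominator to get the reduced form.

(a^2 + a - 42)/(a^2 + 4a + 26)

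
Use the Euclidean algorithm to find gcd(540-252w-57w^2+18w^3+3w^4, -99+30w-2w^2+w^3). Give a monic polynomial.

-3+w

By polynomial division,
  3w^4+18w^3-57w^2-252w+540 = (3w+24)(w^3-2w^2+30w-99) + (-99w^2-675w+2916)
  w^3-2w^2+30w-99 = (-(1/99)w+97/1089)(-99w^2-675w+2916) + ((14469/121)w-43407/121)
  -99w^2-675w+2916 = (-(3993/4823)w-39204/4823)((14469/121)w-43407/121) + (0)
Last nonzero remainder: (14469/121)w-43407/121. Dividing through by 14469/121 gives the monic gcd w-3.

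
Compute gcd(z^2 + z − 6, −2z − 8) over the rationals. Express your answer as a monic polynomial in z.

1

Apply the Euclidean algorithm:
  z^2 + z − 6 = (−(1/2)z + 3/2)(−2z − 8) + (6)
  −2z − 8 = (−(1/3)z − 4/3)(6) + (0)
The last nonzero remainder is the constant 6, so the polynomials are coprime and gcd = 1.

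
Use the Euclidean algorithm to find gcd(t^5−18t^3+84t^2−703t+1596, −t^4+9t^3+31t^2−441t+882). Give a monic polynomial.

By polynomial division,
  t^5−18t^3+84t^2−703t+1596 = (−t−9)(−t^4+9t^3+31t^2−441t+882) + (94t^3−78t^2−3790t+9534)
  −t^4+9t^3+31t^2−441t+882 = (−(1/94)t+192/2209)(94t^3−78t^2−3790t+9534) + (−(5610/2209)t^2−(22440/2209)t+117810/2209)
  94t^3−78t^2−3790t+9534 = (−(103823/2805)t+501443/2805)(−(5610/2209)t^2−(22440/2209)t+117810/2209) + (0)
Last nonzero remainder: −(5610/2209)t^2−(22440/2209)t+117810/2209. Dividing through by −5610/2209 gives the monic gcd t^2+4t−21.

t^2+4t−21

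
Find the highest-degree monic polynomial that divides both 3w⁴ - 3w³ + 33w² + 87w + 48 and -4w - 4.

w + 1

Repeated division with remainder:
  3w⁴ - 3w³ + 33w² + 87w + 48 = (-(3/4)w³ + (3/2)w² - (39/4)w - 12)(-4w - 4) + (0)
Last nonzero remainder: -4w - 4. Dividing through by -4 gives the monic gcd w + 1.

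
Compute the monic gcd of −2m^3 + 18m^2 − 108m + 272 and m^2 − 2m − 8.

m − 4

Apply the Euclidean algorithm:
  −2m^3 + 18m^2 − 108m + 272 = (−2m + 14)(m^2 − 2m − 8) + (−96m + 384)
  m^2 − 2m − 8 = (−(1/96)m − 1/48)(−96m + 384) + (0)
Last nonzero remainder: −96m + 384. Dividing through by −96 gives the monic gcd m − 4.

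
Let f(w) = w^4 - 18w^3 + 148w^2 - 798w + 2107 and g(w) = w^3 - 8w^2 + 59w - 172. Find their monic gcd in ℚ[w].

Euclidean algorithm in ℚ[w]:
  w^4 - 18w^3 + 148w^2 - 798w + 2107 = (w - 10)(w^3 - 8w^2 + 59w - 172) + (9w^2 - 36w + 387)
  w^3 - 8w^2 + 59w - 172 = ((1/9)w - 4/9)(9w^2 - 36w + 387) + (0)
Last nonzero remainder: 9w^2 - 36w + 387. Dividing through by 9 gives the monic gcd w^2 - 4w + 43.

w^2 - 4w + 43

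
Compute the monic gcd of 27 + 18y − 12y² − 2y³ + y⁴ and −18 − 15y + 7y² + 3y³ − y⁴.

9 + 3y − 5y² + y³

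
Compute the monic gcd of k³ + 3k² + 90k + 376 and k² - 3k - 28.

Euclidean algorithm in ℚ[k]:
  k³ + 3k² + 90k + 376 = (k + 6)(k² - 3k - 28) + (136k + 544)
  k² - 3k - 28 = ((1/136)k - 7/136)(136k + 544) + (0)
Last nonzero remainder: 136k + 544. Dividing through by 136 gives the monic gcd k + 4.

k + 4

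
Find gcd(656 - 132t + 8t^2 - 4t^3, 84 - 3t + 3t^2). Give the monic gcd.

Apply the Euclidean algorithm:
  -4t^3 + 8t^2 - 132t + 656 = (-(4/3)t + 4/3)(3t^2 - 3t + 84) + (-16t + 544)
  3t^2 - 3t + 84 = (-(3/16)t - 99/16)(-16t + 544) + (3450)
  -16t + 544 = (-(8/1725)t + 272/1725)(3450) + (0)
The last nonzero remainder is the constant 3450, so the polynomials are coprime and gcd = 1.

1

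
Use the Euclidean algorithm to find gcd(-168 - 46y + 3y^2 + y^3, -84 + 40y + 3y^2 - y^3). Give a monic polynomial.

-42 - y + y^2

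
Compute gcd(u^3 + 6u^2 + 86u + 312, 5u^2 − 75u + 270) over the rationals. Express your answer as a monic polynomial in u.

1

Apply the Euclidean algorithm:
  u^3 + 6u^2 + 86u + 312 = ((1/5)u + 21/5)(5u^2 − 75u + 270) + (347u − 822)
  5u^2 − 75u + 270 = ((5/347)u − 21915/120409)(347u − 822) + (14496300/120409)
  347u − 822 = ((41781923/14496300)u − 16496033/2416050)(14496300/120409) + (0)
The last nonzero remainder is the constant 14496300/120409, so the polynomials are coprime and gcd = 1.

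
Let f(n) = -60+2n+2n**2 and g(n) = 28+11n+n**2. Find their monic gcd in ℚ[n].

1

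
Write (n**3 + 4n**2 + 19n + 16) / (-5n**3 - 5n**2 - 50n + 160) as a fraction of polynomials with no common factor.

(-n - 1)/(5n - 10)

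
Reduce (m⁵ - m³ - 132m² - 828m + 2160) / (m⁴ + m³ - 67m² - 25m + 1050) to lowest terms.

(m³ + m² + 30m - 72)/(m² + 2m - 35)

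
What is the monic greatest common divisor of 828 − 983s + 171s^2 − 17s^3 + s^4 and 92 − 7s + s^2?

By polynomial division,
  s^4 − 17s^3 + 171s^2 − 983s + 828 = (s^2 − 10s + 9)(s^2 − 7s + 92) + (0)
The last nonzero remainder s^2 − 7s + 92 is already monic.

92 − 7s + s^2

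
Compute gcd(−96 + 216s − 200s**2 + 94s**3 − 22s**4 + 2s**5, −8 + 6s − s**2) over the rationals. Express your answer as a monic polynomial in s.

8 − 6s + s**2

Repeated division with remainder:
  2s**5 − 22s**4 + 94s**3 − 200s**2 + 216s − 96 = (−2s**3 + 10s**2 − 18s + 12)(−s**2 + 6s − 8) + (0)
Last nonzero remainder: −s**2 + 6s − 8. Dividing through by −1 gives the monic gcd s**2 − 6s + 8.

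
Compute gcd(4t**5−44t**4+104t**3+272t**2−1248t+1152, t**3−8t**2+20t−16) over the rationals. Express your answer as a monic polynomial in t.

By polynomial division,
  4t**5−44t**4+104t**3+272t**2−1248t+1152 = (4t**2−12t−72)(t**3−8t**2+20t−16) + (0)
The last nonzero remainder t**3−8t**2+20t−16 is already monic.

t**3−8t**2+20t−16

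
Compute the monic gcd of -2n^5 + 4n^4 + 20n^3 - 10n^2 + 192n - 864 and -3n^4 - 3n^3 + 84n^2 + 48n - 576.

n^3 - 3n^2 - 16n + 48

Repeated division with remainder:
  -2n^5 + 4n^4 + 20n^3 - 10n^2 + 192n - 864 = ((2/3)n - 2)(-3n^4 - 3n^3 + 84n^2 + 48n - 576) + (-42n^3 + 126n^2 + 672n - 2016)
  -3n^4 - 3n^3 + 84n^2 + 48n - 576 = ((1/14)n + 2/7)(-42n^3 + 126n^2 + 672n - 2016) + (0)
Last nonzero remainder: -42n^3 + 126n^2 + 672n - 2016. Dividing through by -42 gives the monic gcd n^3 - 3n^2 - 16n + 48.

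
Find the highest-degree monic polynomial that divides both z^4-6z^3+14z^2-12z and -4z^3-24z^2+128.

Euclidean algorithm in ℚ[z]:
  z^4-6z^3+14z^2-12z = (-(1/4)z+3)(-4z^3-24z^2+128) + (86z^2+20z-384)
  -4z^3-24z^2+128 = (-(2/43)z-496/1849)(86z^2+20z-384) + (-(23104/1849)z+46208/1849)
  86z^2+20z-384 = (-(79507/11552)z-5547/361)(-(23104/1849)z+46208/1849) + (0)
Last nonzero remainder: -(23104/1849)z+46208/1849. Dividing through by -23104/1849 gives the monic gcd z-2.

z-2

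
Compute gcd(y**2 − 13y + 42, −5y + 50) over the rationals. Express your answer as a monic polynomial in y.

1

By polynomial division,
  y**2 − 13y + 42 = (−(1/5)y + 3/5)(−5y + 50) + (12)
  −5y + 50 = (−(5/12)y + 25/6)(12) + (0)
The last nonzero remainder is the constant 12, so the polynomials are coprime and gcd = 1.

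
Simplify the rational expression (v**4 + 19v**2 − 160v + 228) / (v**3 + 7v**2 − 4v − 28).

(v**3 + 2v**2 + 23v − 114)/(v**2 + 9v + 14)

Euclidean algorithm in ℚ[v]:
  v**4 + 19v**2 − 160v + 228 = (v − 7)(v**3 + 7v**2 − 4v − 28) + (72v**2 − 160v + 32)
  v**3 + 7v**2 − 4v − 28 = ((1/72)v + 83/648)(72v**2 − 160v + 32) + ((1300/81)v − 2600/81)
  72v**2 − 160v + 32 = ((1458/325)v − 324/325)((1300/81)v − 2600/81) + (0)
Last nonzero remainder: (1300/81)v − 2600/81. Dividing through by 1300/81 gives the monic gcd v − 2.
Cancel v − 2 from numerator and denominator to get the reduced form.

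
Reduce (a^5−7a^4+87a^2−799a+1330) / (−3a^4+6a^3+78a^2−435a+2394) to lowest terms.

(−a^3+4a^2+31a−70)/(3a^2+3a−126)

By polynomial division,
  a^5−7a^4+87a^2−799a+1330 = (−(1/3)a+5/3)(−3a^4+6a^3+78a^2−435a+2394) + (16a^3−188a^2+724a−2660)
  −3a^4+6a^3+78a^2−435a+2394 = (−(3/16)a−117/64)(16a^3−188a^2+724a−2660) + (−(2079/16)a^2+(6237/16)a−39501/16)
  16a^3−188a^2+724a−2660 = (−(256/2079)a+320/297)(−(2079/16)a^2+(6237/16)a−39501/16) + (0)
Last nonzero remainder: −(2079/16)a^2+(6237/16)a−39501/16. Dividing through by −2079/16 gives the monic gcd a^2−3a+19.
Cancel a^2−3a+19 from numerator and denominator to get the reduced form.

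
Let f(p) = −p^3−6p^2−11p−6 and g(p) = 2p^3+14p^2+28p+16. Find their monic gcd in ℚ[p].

p^2+3p+2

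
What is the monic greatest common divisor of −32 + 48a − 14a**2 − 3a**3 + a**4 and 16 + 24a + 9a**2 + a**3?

4 + a

Repeated division with remainder:
  a**4 − 3a**3 − 14a**2 + 48a − 32 = (a − 12)(a**3 + 9a**2 + 24a + 16) + (70a**2 + 320a + 160)
  a**3 + 9a**2 + 24a + 16 = ((1/70)a + 31/490)(70a**2 + 320a + 160) + ((72/49)a + 288/49)
  70a**2 + 320a + 160 = ((1715/36)a + 245/9)((72/49)a + 288/49) + (0)
Last nonzero remainder: (72/49)a + 288/49. Dividing through by 72/49 gives the monic gcd a + 4.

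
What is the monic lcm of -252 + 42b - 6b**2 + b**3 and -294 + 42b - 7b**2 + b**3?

1764 - 546b + 84b**2 - 13b**3 + b**4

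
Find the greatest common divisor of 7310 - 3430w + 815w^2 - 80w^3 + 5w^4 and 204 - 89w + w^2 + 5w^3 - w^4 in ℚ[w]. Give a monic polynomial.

17 - 6w + w^2

Apply the Euclidean algorithm:
  5w^4 - 80w^3 + 815w^2 - 3430w + 7310 = (-5)(-w^4 + 5w^3 + w^2 - 89w + 204) + (-55w^3 + 820w^2 - 3875w + 8330)
  -w^4 + 5w^3 + w^2 - 89w + 204 = ((1/55)w + 109/605)(-55w^3 + 820w^2 - 3875w + 8330) + (-(9230/121)w^2 + (55380/121)w - 156910/121)
  -55w^3 + 820w^2 - 3875w + 8330 = ((1331/1846)w - 5929/923)(-(9230/121)w^2 + (55380/121)w - 156910/121) + (0)
Last nonzero remainder: -(9230/121)w^2 + (55380/121)w - 156910/121. Dividing through by -9230/121 gives the monic gcd w^2 - 6w + 17.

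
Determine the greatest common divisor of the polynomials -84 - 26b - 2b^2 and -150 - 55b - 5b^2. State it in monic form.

6 + b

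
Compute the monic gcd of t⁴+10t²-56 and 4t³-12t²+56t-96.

t-2

Apply the Euclidean algorithm:
  t⁴+10t²-56 = ((1/4)t+3/4)(4t³-12t²+56t-96) + (5t²-18t+16)
  4t³-12t²+56t-96 = ((4/5)t+12/25)(5t²-18t+16) + ((1296/25)t-2592/25)
  5t²-18t+16 = ((125/1296)t-25/162)((1296/25)t-2592/25) + (0)
Last nonzero remainder: (1296/25)t-2592/25. Dividing through by 1296/25 gives the monic gcd t-2.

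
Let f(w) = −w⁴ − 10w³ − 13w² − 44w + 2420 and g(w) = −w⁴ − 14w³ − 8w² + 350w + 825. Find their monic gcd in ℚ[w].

Repeated division with remainder:
  −w⁴ − 10w³ − 13w² − 44w + 2420 = (−w⁴ − 14w³ − 8w² + 350w + 825) + (4w³ − 5w² − 394w + 1595)
  −w⁴ − 14w³ − 8w² + 350w + 825 = (−(1/4)w − 61/16)(4w³ − 5w² − 394w + 1595) + (−(2009/16)w² − (6027/8)w + 110495/16)
  4w³ − 5w² − 394w + 1595 = (−(64/2009)w + 464/2009)(−(2009/16)w² − (6027/8)w + 110495/16) + (0)
Last nonzero remainder: −(2009/16)w² − (6027/8)w + 110495/16. Dividing through by −2009/16 gives the monic gcd w² + 6w − 55.

w² + 6w − 55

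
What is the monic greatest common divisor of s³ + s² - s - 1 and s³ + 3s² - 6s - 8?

Repeated division with remainder:
  s³ + s² - s - 1 = (s³ + 3s² - 6s - 8) + (-2s² + 5s + 7)
  s³ + 3s² - 6s - 8 = (-(1/2)s - 11/4)(-2s² + 5s + 7) + ((45/4)s + 45/4)
  -2s² + 5s + 7 = (-(8/45)s + 28/45)((45/4)s + 45/4) + (0)
Last nonzero remainder: (45/4)s + 45/4. Dividing through by 45/4 gives the monic gcd s + 1.

s + 1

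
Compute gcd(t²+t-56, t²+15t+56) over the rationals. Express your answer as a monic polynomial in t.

t+8

Euclidean algorithm in ℚ[t]:
  t²+t-56 = (t²+15t+56) + (-14t-112)
  t²+15t+56 = (-(1/14)t-1/2)(-14t-112) + (0)
Last nonzero remainder: -14t-112. Dividing through by -14 gives the monic gcd t+8.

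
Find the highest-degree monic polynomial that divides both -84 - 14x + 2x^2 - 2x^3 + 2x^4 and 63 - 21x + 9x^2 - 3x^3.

Euclidean algorithm in ℚ[x]:
  2x^4 - 2x^3 + 2x^2 - 14x - 84 = (-(2/3)x - 4/3)(-3x^3 + 9x^2 - 21x + 63) + (0)
Last nonzero remainder: -3x^3 + 9x^2 - 21x + 63. Dividing through by -3 gives the monic gcd x^3 - 3x^2 + 7x - 21.

-21 + 7x - 3x^2 + x^3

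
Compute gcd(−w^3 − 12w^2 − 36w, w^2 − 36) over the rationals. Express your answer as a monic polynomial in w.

By polynomial division,
  −w^3 − 12w^2 − 36w = (−w − 12)(w^2 − 36) + (−72w − 432)
  w^2 − 36 = (−(1/72)w + 1/12)(−72w − 432) + (0)
Last nonzero remainder: −72w − 432. Dividing through by −72 gives the monic gcd w + 6.

w + 6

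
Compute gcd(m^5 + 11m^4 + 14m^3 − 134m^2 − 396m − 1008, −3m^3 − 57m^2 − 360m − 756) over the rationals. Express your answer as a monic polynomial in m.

m^2 + 13m + 42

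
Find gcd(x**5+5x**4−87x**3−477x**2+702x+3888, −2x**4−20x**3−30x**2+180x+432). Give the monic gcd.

x**3+6x**2−9x−54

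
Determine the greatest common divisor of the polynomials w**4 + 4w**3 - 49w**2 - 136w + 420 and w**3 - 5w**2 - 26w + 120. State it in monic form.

w**2 - w - 30

Repeated division with remainder:
  w**4 + 4w**3 - 49w**2 - 136w + 420 = (w + 9)(w**3 - 5w**2 - 26w + 120) + (22w**2 - 22w - 660)
  w**3 - 5w**2 - 26w + 120 = ((1/22)w - 2/11)(22w**2 - 22w - 660) + (0)
Last nonzero remainder: 22w**2 - 22w - 660. Dividing through by 22 gives the monic gcd w**2 - w - 30.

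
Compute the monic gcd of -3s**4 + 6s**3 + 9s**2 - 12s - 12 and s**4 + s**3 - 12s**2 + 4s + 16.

s**3 - 3s**2 + 4

Euclidean algorithm in ℚ[s]:
  -3s**4 + 6s**3 + 9s**2 - 12s - 12 = (-3)(s**4 + s**3 - 12s**2 + 4s + 16) + (9s**3 - 27s**2 + 36)
  s**4 + s**3 - 12s**2 + 4s + 16 = ((1/9)s + 4/9)(9s**3 - 27s**2 + 36) + (0)
Last nonzero remainder: 9s**3 - 27s**2 + 36. Dividing through by 9 gives the monic gcd s**3 - 3s**2 + 4.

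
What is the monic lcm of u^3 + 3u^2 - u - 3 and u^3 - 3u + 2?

u^5 + 4u^4 - 10u^2 - u + 6

Apply the Euclidean algorithm:
  u^3 + 3u^2 - u - 3 = (u^3 - 3u + 2) + (3u^2 + 2u - 5)
  u^3 - 3u + 2 = ((1/3)u - 2/9)(3u^2 + 2u - 5) + (-(8/9)u + 8/9)
  3u^2 + 2u - 5 = (-(27/8)u - 45/8)(-(8/9)u + 8/9) + (0)
Last nonzero remainder: -(8/9)u + 8/9. Dividing through by -8/9 gives the monic gcd u - 1.
Then lcm(f, g) = f·g / gcd(f, g); expanding and making the result monic gives the answer.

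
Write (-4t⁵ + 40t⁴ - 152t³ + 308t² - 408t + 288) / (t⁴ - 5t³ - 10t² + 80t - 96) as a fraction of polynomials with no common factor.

Repeated division with remainder:
  -4t⁵ + 40t⁴ - 152t³ + 308t² - 408t + 288 = (-4t + 20)(t⁴ - 5t³ - 10t² + 80t - 96) + (-92t³ + 828t² - 2392t + 2208)
  t⁴ - 5t³ - 10t² + 80t - 96 = (-(1/92)t - 1/23)(-92t³ + 828t² - 2392t + 2208) + (0)
Last nonzero remainder: -92t³ + 828t² - 2392t + 2208. Dividing through by -92 gives the monic gcd t³ - 9t² + 26t - 24.
Cancel t³ - 9t² + 26t - 24 from numerator and denominator to get the reduced form.

(-4t² + 4t - 12)/(t + 4)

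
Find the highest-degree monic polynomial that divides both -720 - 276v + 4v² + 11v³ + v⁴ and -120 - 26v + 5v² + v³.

Repeated division with remainder:
  v⁴ + 11v³ + 4v² - 276v - 720 = (v + 6)(v³ + 5v² - 26v - 120) + (0)
The last nonzero remainder v³ + 5v² - 26v - 120 is already monic.

-120 - 26v + 5v² + v³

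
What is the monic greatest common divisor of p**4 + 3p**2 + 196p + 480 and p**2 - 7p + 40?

p**2 - 7p + 40

By polynomial division,
  p**4 + 3p**2 + 196p + 480 = (p**2 + 7p + 12)(p**2 - 7p + 40) + (0)
The last nonzero remainder p**2 - 7p + 40 is already monic.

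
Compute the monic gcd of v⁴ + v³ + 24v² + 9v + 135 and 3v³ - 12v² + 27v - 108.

v² + 9

By polynomial division,
  v⁴ + v³ + 24v² + 9v + 135 = ((1/3)v + 5/3)(3v³ - 12v² + 27v - 108) + (35v² + 315)
  3v³ - 12v² + 27v - 108 = ((3/35)v - 12/35)(35v² + 315) + (0)
Last nonzero remainder: 35v² + 315. Dividing through by 35 gives the monic gcd v² + 9.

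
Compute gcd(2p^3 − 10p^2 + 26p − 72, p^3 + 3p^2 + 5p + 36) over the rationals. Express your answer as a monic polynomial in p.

p^2 − p + 9

By polynomial division,
  2p^3 − 10p^2 + 26p − 72 = (2)(p^3 + 3p^2 + 5p + 36) + (−16p^2 + 16p − 144)
  p^3 + 3p^2 + 5p + 36 = (−(1/16)p − 1/4)(−16p^2 + 16p − 144) + (0)
Last nonzero remainder: −16p^2 + 16p − 144. Dividing through by −16 gives the monic gcd p^2 − p + 9.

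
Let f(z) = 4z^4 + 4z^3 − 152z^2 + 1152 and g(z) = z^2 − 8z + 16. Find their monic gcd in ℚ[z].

Repeated division with remainder:
  4z^4 + 4z^3 − 152z^2 + 1152 = (4z^2 + 36z + 72)(z^2 − 8z + 16) + (0)
The last nonzero remainder z^2 − 8z + 16 is already monic.

z^2 − 8z + 16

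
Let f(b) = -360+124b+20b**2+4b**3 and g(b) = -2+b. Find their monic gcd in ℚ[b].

Repeated division with remainder:
  4b**3+20b**2+124b-360 = (4b**2+28b+180)(b-2) + (0)
The last nonzero remainder b-2 is already monic.

-2+b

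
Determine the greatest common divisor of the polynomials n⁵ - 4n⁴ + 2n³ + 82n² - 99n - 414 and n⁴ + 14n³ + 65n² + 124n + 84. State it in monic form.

n² + 5n + 6

Euclidean algorithm in ℚ[n]:
  n⁵ - 4n⁴ + 2n³ + 82n² - 99n - 414 = (n - 18)(n⁴ + 14n³ + 65n² + 124n + 84) + (189n³ + 1128n² + 2049n + 1098)
  n⁴ + 14n³ + 65n² + 124n + 84 = ((1/189)n + 506/11907)(189n³ + 1128n² + 2049n + 1098) + ((24700/3969)n² + (123500/3969)n + 49400/1323)
  189n³ + 1128n² + 2049n + 1098 = ((750141/24700)n + 726327/24700)((24700/3969)n² + (123500/3969)n + 49400/1323) + (0)
Last nonzero remainder: (24700/3969)n² + (123500/3969)n + 49400/1323. Dividing through by 24700/3969 gives the monic gcd n² + 5n + 6.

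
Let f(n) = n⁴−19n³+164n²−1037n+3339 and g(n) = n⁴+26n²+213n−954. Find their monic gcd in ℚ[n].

Euclidean algorithm in ℚ[n]:
  n⁴−19n³+164n²−1037n+3339 = (n⁴+26n²+213n−954) + (−19n³+138n²−1250n+4293)
  n⁴+26n²+213n−954 = (−(1/19)n−138/361)(−19n³+138n²−1250n+4293) + ((4680/361)n²−(14040/361)n+248040/361)
  −19n³+138n²−1250n+4293 = (−(6859/4680)n+3249/520)((4680/361)n²−(14040/361)n+248040/361) + (0)
Last nonzero remainder: (4680/361)n²−(14040/361)n+248040/361. Dividing through by 4680/361 gives the monic gcd n²−3n+53.

n²−3n+53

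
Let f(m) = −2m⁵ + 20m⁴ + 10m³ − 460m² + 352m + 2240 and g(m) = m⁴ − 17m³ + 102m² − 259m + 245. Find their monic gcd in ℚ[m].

Apply the Euclidean algorithm:
  −2m⁵ + 20m⁴ + 10m³ − 460m² + 352m + 2240 = (−2m − 14)(m⁴ − 17m³ + 102m² − 259m + 245) + (−24m³ + 450m² − 2784m + 5670)
  m⁴ − 17m³ + 102m² − 259m + 245 = (−(1/24)m − 7/96)(−24m³ + 450m² − 2784m + 5670) + ((301/16)m² − (903/4)m + 10535/16)
  −24m³ + 450m² − 2784m + 5670 = (−(384/301)m + 2592/301)((301/16)m² − (903/4)m + 10535/16) + (0)
Last nonzero remainder: (301/16)m² − (903/4)m + 10535/16. Dividing through by 301/16 gives the monic gcd m² − 12m + 35.

m² − 12m + 35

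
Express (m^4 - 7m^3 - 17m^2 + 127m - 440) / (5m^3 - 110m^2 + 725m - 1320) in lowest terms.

Euclidean algorithm in ℚ[m]:
  m^4 - 7m^3 - 17m^2 + 127m - 440 = ((1/5)m + 3)(5m^3 - 110m^2 + 725m - 1320) + (168m^2 - 1784m + 3520)
  5m^3 - 110m^2 + 725m - 1320 = ((5/168)m - 1195/3528)(168m^2 - 1784m + 3520) + ((7040/441)m - 56320/441)
  168m^2 - 1784m + 3520 = ((9261/880)m - 441/16)((7040/441)m - 56320/441) + (0)
Last nonzero remainder: (7040/441)m - 56320/441. Dividing through by 7040/441 gives the monic gcd m - 8.
Cancel m - 8 from numerator and denominator to get the reduced form.

(m^3 + m^2 - 9m + 55)/(5m^2 - 70m + 165)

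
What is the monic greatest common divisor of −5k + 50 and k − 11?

Repeated division with remainder:
  −5k + 50 = (−5)(k − 11) + (−5)
  k − 11 = (−(1/5)k + 11/5)(−5) + (0)
The last nonzero remainder is the constant −5, so the polynomials are coprime and gcd = 1.

1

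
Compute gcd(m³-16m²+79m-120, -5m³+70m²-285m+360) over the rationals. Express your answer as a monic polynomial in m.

m²-11m+24

Apply the Euclidean algorithm:
  m³-16m²+79m-120 = (-1/5)(-5m³+70m²-285m+360) + (-2m²+22m-48)
  -5m³+70m²-285m+360 = ((5/2)m-15/2)(-2m²+22m-48) + (0)
Last nonzero remainder: -2m²+22m-48. Dividing through by -2 gives the monic gcd m²-11m+24.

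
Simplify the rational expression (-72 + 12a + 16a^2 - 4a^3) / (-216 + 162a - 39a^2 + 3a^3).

(24 + 4a - 4a^2)/(72 - 30a + 3a^2)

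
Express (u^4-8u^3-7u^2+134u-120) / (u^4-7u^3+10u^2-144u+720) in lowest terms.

(u^2+3u-4)/(u^2+4u+24)

Apply the Euclidean algorithm:
  u^4-8u^3-7u^2+134u-120 = (u^4-7u^3+10u^2-144u+720) + (-u^3-17u^2+278u-840)
  u^4-7u^3+10u^2-144u+720 = (-u+24)(-u^3-17u^2+278u-840) + (696u^2-7656u+20880)
  -u^3-17u^2+278u-840 = (-(1/696)u-7/174)(696u^2-7656u+20880) + (0)
Last nonzero remainder: 696u^2-7656u+20880. Dividing through by 696 gives the monic gcd u^2-11u+30.
Cancel u^2-11u+30 from numerator and denominator to get the reduced form.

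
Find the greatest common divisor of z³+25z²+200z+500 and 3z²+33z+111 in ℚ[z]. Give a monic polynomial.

1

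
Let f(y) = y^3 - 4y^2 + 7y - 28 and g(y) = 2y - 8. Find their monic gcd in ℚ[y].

Euclidean algorithm in ℚ[y]:
  y^3 - 4y^2 + 7y - 28 = ((1/2)y^2 + 7/2)(2y - 8) + (0)
Last nonzero remainder: 2y - 8. Dividing through by 2 gives the monic gcd y - 4.

y - 4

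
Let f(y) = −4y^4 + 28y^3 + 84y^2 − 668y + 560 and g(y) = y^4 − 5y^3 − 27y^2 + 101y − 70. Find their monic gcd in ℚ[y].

y^3 − 3y^2 − 33y + 35

Apply the Euclidean algorithm:
  −4y^4 + 28y^3 + 84y^2 − 668y + 560 = (−4)(y^4 − 5y^3 − 27y^2 + 101y − 70) + (8y^3 − 24y^2 − 264y + 280)
  y^4 − 5y^3 − 27y^2 + 101y − 70 = ((1/8)y − 1/4)(8y^3 − 24y^2 − 264y + 280) + (0)
Last nonzero remainder: 8y^3 − 24y^2 − 264y + 280. Dividing through by 8 gives the monic gcd y^3 − 3y^2 − 33y + 35.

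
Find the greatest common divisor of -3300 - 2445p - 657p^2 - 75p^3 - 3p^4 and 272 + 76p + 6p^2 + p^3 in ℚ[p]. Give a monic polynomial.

Repeated division with remainder:
  -3p^4 - 75p^3 - 657p^2 - 2445p - 3300 = (-3p - 57)(p^3 + 6p^2 + 76p + 272) + (-87p^2 + 2703p + 12204)
  p^3 + 6p^2 + 76p + 272 = (-(1/87)p - 1075/2523)(-87p^2 + 2703p + 12204) + ((1150463/841)p + 4601852/841)
  -87p^2 + 2703p + 12204 = (-(73167/1150463)p + 2565891/1150463)((1150463/841)p + 4601852/841) + (0)
Last nonzero remainder: (1150463/841)p + 4601852/841. Dividing through by 1150463/841 gives the monic gcd p + 4.

4 + p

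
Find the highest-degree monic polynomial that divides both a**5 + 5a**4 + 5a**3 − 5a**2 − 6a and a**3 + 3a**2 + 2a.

By polynomial division,
  a**5 + 5a**4 + 5a**3 − 5a**2 − 6a = (a**2 + 2a − 3)(a**3 + 3a**2 + 2a) + (0)
The last nonzero remainder a**3 + 3a**2 + 2a is already monic.

a**3 + 3a**2 + 2a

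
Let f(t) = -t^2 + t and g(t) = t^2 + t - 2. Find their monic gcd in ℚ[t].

t - 1

Apply the Euclidean algorithm:
  -t^2 + t = (-1)(t^2 + t - 2) + (2t - 2)
  t^2 + t - 2 = ((1/2)t + 1)(2t - 2) + (0)
Last nonzero remainder: 2t - 2. Dividing through by 2 gives the monic gcd t - 1.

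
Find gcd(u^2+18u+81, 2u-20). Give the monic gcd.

1

Euclidean algorithm in ℚ[u]:
  u^2+18u+81 = ((1/2)u+14)(2u-20) + (361)
  2u-20 = ((2/361)u-20/361)(361) + (0)
The last nonzero remainder is the constant 361, so the polynomials are coprime and gcd = 1.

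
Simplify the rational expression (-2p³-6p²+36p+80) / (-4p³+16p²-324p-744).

(p²+p-20)/(2p²-12p+186)

Euclidean algorithm in ℚ[p]:
  -2p³-6p²+36p+80 = (1/2)(-4p³+16p²-324p-744) + (-14p²+198p+452)
  -4p³+16p²-324p-744 = ((2/7)p+142/49)(-14p²+198p+452) + (-(50320/49)p-100640/49)
  -14p²+198p+452 = ((343/25160)p-5537/25160)(-(50320/49)p-100640/49) + (0)
Last nonzero remainder: -(50320/49)p-100640/49. Dividing through by -50320/49 gives the monic gcd p+2.
Cancel p+2 from numerator and denominator to get the reduced form.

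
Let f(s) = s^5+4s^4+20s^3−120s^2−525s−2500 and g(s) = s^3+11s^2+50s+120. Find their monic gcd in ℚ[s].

Apply the Euclidean algorithm:
  s^5+4s^4+20s^3−120s^2−525s−2500 = (s^2−7s+47)(s^3+11s^2+50s+120) + (−407s^2−2035s−8140)
  s^3+11s^2+50s+120 = (−(1/407)s−6/407)(−407s^2−2035s−8140) + (0)
Last nonzero remainder: −407s^2−2035s−8140. Dividing through by −407 gives the monic gcd s^2+5s+20.

s^2+5s+20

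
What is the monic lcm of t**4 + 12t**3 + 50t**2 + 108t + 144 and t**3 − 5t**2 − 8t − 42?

t**5 + 5t**4 − 34t**3 − 242t**2 − 612t − 1008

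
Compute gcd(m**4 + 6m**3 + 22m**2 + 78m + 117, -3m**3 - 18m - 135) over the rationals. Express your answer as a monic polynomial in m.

Euclidean algorithm in ℚ[m]:
  m**4 + 6m**3 + 22m**2 + 78m + 117 = (-(1/3)m - 2)(-3m**3 - 18m - 135) + (16m**2 - 3m - 153)
  -3m**3 - 18m - 135 = (-(3/16)m - 9/256)(16m**2 - 3m - 153) + (-(11979/256)m - 35937/256)
  16m**2 - 3m - 153 = (-(4096/11979)m + 4352/3993)(-(11979/256)m - 35937/256) + (0)
Last nonzero remainder: -(11979/256)m - 35937/256. Dividing through by -11979/256 gives the monic gcd m + 3.

m + 3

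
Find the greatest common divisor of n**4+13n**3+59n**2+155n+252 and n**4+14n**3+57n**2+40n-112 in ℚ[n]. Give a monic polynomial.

Euclidean algorithm in ℚ[n]:
  n**4+13n**3+59n**2+155n+252 = (n**4+14n**3+57n**2+40n-112) + (-n**3+2n**2+115n+364)
  n**4+14n**3+57n**2+40n-112 = (-n-16)(-n**3+2n**2+115n+364) + (204n**2+2244n+5712)
  -n**3+2n**2+115n+364 = (-(1/204)n+13/204)(204n**2+2244n+5712) + (0)
Last nonzero remainder: 204n**2+2244n+5712. Dividing through by 204 gives the monic gcd n**2+11n+28.

n**2+11n+28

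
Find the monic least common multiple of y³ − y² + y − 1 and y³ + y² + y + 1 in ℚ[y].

y⁴ − 1

Repeated division with remainder:
  y³ − y² + y − 1 = (y³ + y² + y + 1) + (−2y² − 2)
  y³ + y² + y + 1 = (−(1/2)y − 1/2)(−2y² − 2) + (0)
Last nonzero remainder: −2y² − 2. Dividing through by −2 gives the monic gcd y² + 1.
Then lcm(f, g) = f·g / gcd(f, g); expanding and making the result monic gives the answer.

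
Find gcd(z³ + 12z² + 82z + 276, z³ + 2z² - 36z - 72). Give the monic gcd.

Repeated division with remainder:
  z³ + 12z² + 82z + 276 = (z³ + 2z² - 36z - 72) + (10z² + 118z + 348)
  z³ + 2z² - 36z - 72 = ((1/10)z - 49/50)(10z² + 118z + 348) + ((1121/25)z + 6726/25)
  10z² + 118z + 348 = ((250/1121)z + 1450/1121)((1121/25)z + 6726/25) + (0)
Last nonzero remainder: (1121/25)z + 6726/25. Dividing through by 1121/25 gives the monic gcd z + 6.

z + 6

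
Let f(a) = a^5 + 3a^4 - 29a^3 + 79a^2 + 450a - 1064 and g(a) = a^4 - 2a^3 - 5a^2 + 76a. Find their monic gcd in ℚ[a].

By polynomial division,
  a^5 + 3a^4 - 29a^3 + 79a^2 + 450a - 1064 = (a + 5)(a^4 - 2a^3 - 5a^2 + 76a) + (-14a^3 + 28a^2 + 70a - 1064)
  a^4 - 2a^3 - 5a^2 + 76a = (-(1/14)a)(-14a^3 + 28a^2 + 70a - 1064) + (0)
Last nonzero remainder: -14a^3 + 28a^2 + 70a - 1064. Dividing through by -14 gives the monic gcd a^3 - 2a^2 - 5a + 76.

a^3 - 2a^2 - 5a + 76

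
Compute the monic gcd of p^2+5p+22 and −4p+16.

1

Euclidean algorithm in ℚ[p]:
  p^2+5p+22 = (−(1/4)p−9/4)(−4p+16) + (58)
  −4p+16 = (−(2/29)p+8/29)(58) + (0)
The last nonzero remainder is the constant 58, so the polynomials are coprime and gcd = 1.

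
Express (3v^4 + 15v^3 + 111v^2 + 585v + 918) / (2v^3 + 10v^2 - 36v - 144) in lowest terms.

Euclidean algorithm in ℚ[v]:
  3v^4 + 15v^3 + 111v^2 + 585v + 918 = ((3/2)v)(2v^3 + 10v^2 - 36v - 144) + (165v^2 + 801v + 918)
  2v^3 + 10v^2 - 36v - 144 = ((2/165)v + 16/9075)(165v^2 + 801v + 918) + (-(146832/3025)v - 440496/3025)
  165v^2 + 801v + 918 = (-(166375/48944)v - 154275/24472)(-(146832/3025)v - 440496/3025) + (0)
Last nonzero remainder: -(146832/3025)v - 440496/3025. Dividing through by -146832/3025 gives the monic gcd v + 3.
Cancel v + 3 from numerator and denominator to get the reduced form.

(3v^3 + 6v^2 + 93v + 306)/(2v^2 + 4v - 48)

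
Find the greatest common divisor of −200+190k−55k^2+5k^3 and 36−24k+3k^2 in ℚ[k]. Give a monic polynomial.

−2+k

Repeated division with remainder:
  5k^3−55k^2+190k−200 = ((5/3)k−5)(3k^2−24k+36) + (10k−20)
  3k^2−24k+36 = ((3/10)k−9/5)(10k−20) + (0)
Last nonzero remainder: 10k−20. Dividing through by 10 gives the monic gcd k−2.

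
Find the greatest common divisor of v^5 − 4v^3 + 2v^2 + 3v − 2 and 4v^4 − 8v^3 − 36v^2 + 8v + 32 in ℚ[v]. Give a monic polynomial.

v^3 + 2v^2 − v − 2

By polynomial division,
  v^5 − 4v^3 + 2v^2 + 3v − 2 = ((1/4)v + 1/2)(4v^4 − 8v^3 − 36v^2 + 8v + 32) + (9v^3 + 18v^2 − 9v − 18)
  4v^4 − 8v^3 − 36v^2 + 8v + 32 = ((4/9)v − 16/9)(9v^3 + 18v^2 − 9v − 18) + (0)
Last nonzero remainder: 9v^3 + 18v^2 − 9v − 18. Dividing through by 9 gives the monic gcd v^3 + 2v^2 − v − 2.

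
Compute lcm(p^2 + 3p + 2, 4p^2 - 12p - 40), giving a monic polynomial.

Euclidean algorithm in ℚ[p]:
  p^2 + 3p + 2 = (1/4)(4p^2 - 12p - 40) + (6p + 12)
  4p^2 - 12p - 40 = ((2/3)p - 10/3)(6p + 12) + (0)
Last nonzero remainder: 6p + 12. Dividing through by 6 gives the monic gcd p + 2.
Then lcm(f, g) = f·g / gcd(f, g); expanding and making the result monic gives the answer.

p^3 - 2p^2 - 13p - 10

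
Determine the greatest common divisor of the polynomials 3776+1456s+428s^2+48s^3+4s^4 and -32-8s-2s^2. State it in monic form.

Repeated division with remainder:
  4s^4+48s^3+428s^2+1456s+3776 = (-2s^2-16s-118)(-2s^2-8s-32) + (0)
Last nonzero remainder: -2s^2-8s-32. Dividing through by -2 gives the monic gcd s^2+4s+16.

16+4s+s^2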